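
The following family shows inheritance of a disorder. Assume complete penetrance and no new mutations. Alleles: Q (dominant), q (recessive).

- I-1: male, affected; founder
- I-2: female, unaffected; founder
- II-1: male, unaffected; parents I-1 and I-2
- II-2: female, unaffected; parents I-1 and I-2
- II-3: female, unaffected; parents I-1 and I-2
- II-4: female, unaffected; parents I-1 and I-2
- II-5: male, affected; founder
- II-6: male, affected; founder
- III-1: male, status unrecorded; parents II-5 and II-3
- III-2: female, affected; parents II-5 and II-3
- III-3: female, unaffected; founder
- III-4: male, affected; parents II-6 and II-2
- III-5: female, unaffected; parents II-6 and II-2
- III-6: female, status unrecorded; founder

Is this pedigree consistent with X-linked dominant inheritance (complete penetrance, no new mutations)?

No

Under X-linked dominant, II-2 (unaffected, female) cannot arise from I-1 (affected) × I-2 (unaffected).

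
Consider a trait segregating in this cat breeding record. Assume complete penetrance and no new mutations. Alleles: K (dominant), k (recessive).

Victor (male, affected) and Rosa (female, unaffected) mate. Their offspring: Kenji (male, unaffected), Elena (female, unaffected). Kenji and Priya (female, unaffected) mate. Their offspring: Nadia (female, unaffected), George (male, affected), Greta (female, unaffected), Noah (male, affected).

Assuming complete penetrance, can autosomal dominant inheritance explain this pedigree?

No

Under autosomal dominant, George (affected, male) cannot arise from Kenji (unaffected) × Priya (unaffected).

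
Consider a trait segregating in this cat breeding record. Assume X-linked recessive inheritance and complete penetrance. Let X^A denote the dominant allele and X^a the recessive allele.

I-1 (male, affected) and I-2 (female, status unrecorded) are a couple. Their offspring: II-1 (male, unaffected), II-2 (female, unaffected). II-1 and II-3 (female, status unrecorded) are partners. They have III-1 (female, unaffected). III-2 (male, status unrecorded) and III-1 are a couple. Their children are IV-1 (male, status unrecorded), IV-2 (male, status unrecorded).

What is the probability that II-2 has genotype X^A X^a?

II-2 is unaffected so carries A and received a from I-1 (X^a Y), so II-2 is X^A X^a, giving P(X^A X^a) = 1.

1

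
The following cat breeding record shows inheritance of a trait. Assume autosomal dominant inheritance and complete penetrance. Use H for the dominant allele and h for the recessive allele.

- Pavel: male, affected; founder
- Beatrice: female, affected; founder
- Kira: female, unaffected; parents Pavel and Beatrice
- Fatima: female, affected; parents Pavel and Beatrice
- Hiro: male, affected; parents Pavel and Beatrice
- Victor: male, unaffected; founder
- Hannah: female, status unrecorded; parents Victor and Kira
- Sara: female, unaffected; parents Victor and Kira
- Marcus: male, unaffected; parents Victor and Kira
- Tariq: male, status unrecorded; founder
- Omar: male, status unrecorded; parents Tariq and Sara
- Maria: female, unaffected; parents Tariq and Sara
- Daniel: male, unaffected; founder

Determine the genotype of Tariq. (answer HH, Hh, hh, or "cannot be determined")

cannot be determined

Tariq's phenotype is unrecorded, and no parent or child forces a single allele at both positions; consistent genotype assignments exist with Tariq as Hh or hh.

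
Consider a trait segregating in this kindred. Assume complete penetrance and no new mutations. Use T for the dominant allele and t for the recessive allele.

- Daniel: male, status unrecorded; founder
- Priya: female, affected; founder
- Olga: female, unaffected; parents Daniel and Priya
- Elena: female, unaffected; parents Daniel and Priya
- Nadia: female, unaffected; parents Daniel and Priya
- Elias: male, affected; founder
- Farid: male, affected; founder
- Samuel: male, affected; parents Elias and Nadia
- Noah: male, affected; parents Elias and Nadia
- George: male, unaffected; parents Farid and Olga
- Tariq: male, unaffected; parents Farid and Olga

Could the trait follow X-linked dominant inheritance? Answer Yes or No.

No

Under X-linked dominant, Samuel (affected, male) cannot arise from Elias (affected) × Nadia (unaffected).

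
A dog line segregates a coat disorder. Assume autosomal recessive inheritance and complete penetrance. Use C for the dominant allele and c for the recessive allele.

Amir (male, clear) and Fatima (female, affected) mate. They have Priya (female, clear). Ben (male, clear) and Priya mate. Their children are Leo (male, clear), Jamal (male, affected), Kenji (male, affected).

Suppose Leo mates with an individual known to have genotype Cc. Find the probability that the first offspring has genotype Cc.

Ben is clear so carries C and passed c to Jamal (cc), so Ben is Cc.
Priya is clear so carries C and received c from Fatima (cc), so Priya is Cc.
Leo is a clear offspring of Ben (Cc) × Priya (Cc), whose cross gives 1/4 CC : 1/2 Cc : 1/4 cc; conditioning on being clear, Leo is CC with probability 1/3, Cc with probability 2/3.
Summing over parental genotype combinations, P(offspring has genotype Cc) = 1/3·1/2 + 2/3·1/2 = 1/2.

1/2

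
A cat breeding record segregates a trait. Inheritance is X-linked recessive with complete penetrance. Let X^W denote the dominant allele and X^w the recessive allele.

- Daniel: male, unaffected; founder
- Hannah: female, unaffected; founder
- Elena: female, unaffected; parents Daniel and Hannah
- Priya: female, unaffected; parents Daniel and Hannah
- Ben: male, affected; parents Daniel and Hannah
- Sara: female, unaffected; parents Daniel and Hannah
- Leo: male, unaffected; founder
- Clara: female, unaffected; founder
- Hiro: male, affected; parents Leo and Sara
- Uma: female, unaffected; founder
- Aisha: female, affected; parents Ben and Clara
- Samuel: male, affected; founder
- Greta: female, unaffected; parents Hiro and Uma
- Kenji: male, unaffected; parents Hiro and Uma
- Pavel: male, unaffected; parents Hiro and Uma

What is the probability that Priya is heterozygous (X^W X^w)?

Daniel is unaffected, so Daniel is X^W Y.
Hannah is unaffected so carries W and passed w to Ben (X^w Y), so Hannah is X^W X^w.
Their cross gives offspring ratios 1/2 X^W X^W : 1/2 X^W X^w. Conditioning on Priya being unaffected, P(X^W X^w) = 1/2 / 1 = 1/2.

1/2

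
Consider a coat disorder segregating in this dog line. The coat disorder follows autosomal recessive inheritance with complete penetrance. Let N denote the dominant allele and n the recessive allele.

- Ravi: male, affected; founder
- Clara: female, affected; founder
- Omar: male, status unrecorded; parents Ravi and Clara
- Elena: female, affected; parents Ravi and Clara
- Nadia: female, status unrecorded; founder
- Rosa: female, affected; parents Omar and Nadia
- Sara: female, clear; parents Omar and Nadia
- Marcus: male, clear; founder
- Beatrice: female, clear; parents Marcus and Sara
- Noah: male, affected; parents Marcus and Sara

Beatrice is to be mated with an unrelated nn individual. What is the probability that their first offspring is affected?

1/3

Marcus is clear so carries N and passed n to Noah (nn), so Marcus is Nn.
Sara is clear so carries N and received n from Omar (nn), so Sara is Nn.
Beatrice is a clear offspring of Marcus (Nn) × Sara (Nn), whose cross gives 1/4 NN : 1/2 Nn : 1/4 nn; conditioning on being clear, Beatrice is NN with probability 1/3, Nn with probability 2/3.
Summing over parental genotype combinations, P(offspring is affected) = 2/3·1/2 = 1/3.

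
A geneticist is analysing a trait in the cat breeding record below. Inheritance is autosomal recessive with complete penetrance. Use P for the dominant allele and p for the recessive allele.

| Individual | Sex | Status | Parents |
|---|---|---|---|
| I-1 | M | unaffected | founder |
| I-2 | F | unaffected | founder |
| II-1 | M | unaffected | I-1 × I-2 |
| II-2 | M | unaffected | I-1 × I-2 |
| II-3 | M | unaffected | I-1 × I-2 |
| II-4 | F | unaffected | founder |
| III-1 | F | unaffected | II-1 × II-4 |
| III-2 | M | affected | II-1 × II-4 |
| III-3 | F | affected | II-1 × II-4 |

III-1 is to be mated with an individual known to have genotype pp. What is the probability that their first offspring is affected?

II-1 is unaffected so carries P and passed p to III-2 (pp), so II-1 is Pp.
II-4 is unaffected so carries P and passed p to III-2 (pp), so II-4 is Pp.
III-1 is an unaffected offspring of II-1 (Pp) × II-4 (Pp), whose cross gives 1/4 PP : 1/2 Pp : 1/4 pp; conditioning on being unaffected, III-1 is PP with probability 1/3, Pp with probability 2/3.
Summing over parental genotype combinations, P(offspring is affected) = 2/3·1/2 = 1/3.

1/3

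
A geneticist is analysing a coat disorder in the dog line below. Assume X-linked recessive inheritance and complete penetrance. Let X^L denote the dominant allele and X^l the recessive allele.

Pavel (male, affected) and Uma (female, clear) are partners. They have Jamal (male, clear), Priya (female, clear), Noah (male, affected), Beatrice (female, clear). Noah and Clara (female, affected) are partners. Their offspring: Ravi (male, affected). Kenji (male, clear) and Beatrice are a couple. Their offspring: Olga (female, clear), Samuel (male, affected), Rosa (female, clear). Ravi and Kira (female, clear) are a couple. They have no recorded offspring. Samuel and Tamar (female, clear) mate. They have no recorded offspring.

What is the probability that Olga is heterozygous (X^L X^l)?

Kenji is clear, so Kenji is X^L Y.
Beatrice is clear so carries L and received l from Pavel (X^l Y), so Beatrice is X^L X^l.
Their cross gives offspring ratios 1/2 X^L X^L : 1/2 X^L X^l. Conditioning on Olga being clear, P(X^L X^l) = 1/2 / 1 = 1/2.

1/2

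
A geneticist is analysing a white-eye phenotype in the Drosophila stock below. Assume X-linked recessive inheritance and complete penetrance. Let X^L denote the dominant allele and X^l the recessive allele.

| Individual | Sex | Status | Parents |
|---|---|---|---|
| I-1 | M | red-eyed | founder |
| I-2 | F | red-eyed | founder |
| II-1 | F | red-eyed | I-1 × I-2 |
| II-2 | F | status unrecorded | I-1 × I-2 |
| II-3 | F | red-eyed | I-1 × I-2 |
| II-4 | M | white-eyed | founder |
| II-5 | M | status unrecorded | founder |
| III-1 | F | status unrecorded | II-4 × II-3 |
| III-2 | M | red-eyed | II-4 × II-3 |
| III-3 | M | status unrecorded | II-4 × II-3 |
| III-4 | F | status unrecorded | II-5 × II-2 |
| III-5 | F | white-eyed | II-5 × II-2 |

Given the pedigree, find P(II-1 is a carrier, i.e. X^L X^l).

1/2

I-1 is red-eyed, so I-1 is X^L Y.
I-2 is red-eyed so carries L and passed l to II-2 (X^L X^l, whose L came from I-1), so I-2 is X^L X^l.
Their cross gives offspring ratios 1/2 X^L X^L : 1/2 X^L X^l. Conditioning on II-1 being red-eyed, P(X^L X^l) = 1/2 / 1 = 1/2.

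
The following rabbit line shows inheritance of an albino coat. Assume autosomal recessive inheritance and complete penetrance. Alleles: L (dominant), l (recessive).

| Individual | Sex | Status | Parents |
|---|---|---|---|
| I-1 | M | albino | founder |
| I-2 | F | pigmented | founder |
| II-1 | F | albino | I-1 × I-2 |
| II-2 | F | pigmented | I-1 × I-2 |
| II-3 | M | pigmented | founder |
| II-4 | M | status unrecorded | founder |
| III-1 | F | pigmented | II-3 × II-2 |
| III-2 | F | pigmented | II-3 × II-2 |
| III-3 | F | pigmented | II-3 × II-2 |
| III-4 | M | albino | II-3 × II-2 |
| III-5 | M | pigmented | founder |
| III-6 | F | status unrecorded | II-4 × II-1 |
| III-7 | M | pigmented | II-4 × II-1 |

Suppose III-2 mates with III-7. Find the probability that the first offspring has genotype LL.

II-3 is pigmented so carries L and passed l to III-4 (ll), so II-3 is Ll.
II-2 is pigmented so carries L and received l from I-1 (ll), so II-2 is Ll.
III-2 is a pigmented offspring of II-3 (Ll) × II-2 (Ll), whose cross gives 1/4 LL : 1/2 Ll : 1/4 ll; conditioning on being pigmented, III-2 is LL with probability 1/3, Ll with probability 2/3.
III-7 is pigmented so carries L and received l from II-1 (ll), so III-7 is Ll.
Summing over parental genotype combinations, P(offspring has genotype LL) = 1/3·1/2 + 2/3·1/4 = 1/3.

1/3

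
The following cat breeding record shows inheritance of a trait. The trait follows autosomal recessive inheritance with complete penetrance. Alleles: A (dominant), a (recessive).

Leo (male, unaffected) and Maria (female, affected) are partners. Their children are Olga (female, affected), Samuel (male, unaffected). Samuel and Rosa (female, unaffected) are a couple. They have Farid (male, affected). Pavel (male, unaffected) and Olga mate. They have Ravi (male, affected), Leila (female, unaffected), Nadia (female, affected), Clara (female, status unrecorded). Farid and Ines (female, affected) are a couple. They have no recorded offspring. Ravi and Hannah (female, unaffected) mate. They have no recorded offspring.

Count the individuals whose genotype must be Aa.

5

Obligate heterozygotes: Leo is unaffected so carries A and passed a to Olga (aa), so Leo is Aa; Samuel is unaffected so carries A and received a from Maria (aa), so Samuel is Aa; Rosa is unaffected so carries A and passed a to Farid (aa), so Rosa is Aa; Pavel is unaffected so carries A and passed a to Ravi (aa), so Pavel is Aa; Leila is unaffected so carries A and received a from Olga (aa), so Leila is Aa.
Every other individual is either homozygous by phenotype or has at least one consistent homozygous assignment, so the count is 5.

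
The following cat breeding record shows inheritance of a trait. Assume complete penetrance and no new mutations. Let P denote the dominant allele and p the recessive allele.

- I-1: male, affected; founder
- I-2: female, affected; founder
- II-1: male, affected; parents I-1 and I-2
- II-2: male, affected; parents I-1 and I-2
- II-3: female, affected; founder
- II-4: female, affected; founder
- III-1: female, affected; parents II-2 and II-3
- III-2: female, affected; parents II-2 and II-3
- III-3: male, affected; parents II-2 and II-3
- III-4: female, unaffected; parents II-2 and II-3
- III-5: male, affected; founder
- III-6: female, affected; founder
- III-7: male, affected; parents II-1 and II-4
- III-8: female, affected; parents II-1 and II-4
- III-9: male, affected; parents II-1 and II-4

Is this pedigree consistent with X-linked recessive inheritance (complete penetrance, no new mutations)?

Under X-linked recessive, III-4 (unaffected, female) cannot arise from II-2 (affected) × II-3 (affected).

No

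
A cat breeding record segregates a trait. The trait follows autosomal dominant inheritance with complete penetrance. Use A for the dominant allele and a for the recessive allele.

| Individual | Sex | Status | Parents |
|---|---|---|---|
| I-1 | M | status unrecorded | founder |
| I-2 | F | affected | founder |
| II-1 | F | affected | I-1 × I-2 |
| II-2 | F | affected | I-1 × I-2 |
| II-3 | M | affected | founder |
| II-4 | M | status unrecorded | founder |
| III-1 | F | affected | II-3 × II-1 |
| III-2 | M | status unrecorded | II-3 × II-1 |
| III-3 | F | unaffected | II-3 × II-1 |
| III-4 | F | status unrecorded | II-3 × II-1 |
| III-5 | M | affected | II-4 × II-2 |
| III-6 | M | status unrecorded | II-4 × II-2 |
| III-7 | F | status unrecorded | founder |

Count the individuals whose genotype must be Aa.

2

Obligate heterozygotes: II-1 is affected so carries A and passed a to III-3 (aa), so II-1 is Aa; II-3 is affected so carries A and passed a to III-3 (aa), so II-3 is Aa.
Every other individual is either homozygous by phenotype or has at least one consistent homozygous assignment, so the count is 2.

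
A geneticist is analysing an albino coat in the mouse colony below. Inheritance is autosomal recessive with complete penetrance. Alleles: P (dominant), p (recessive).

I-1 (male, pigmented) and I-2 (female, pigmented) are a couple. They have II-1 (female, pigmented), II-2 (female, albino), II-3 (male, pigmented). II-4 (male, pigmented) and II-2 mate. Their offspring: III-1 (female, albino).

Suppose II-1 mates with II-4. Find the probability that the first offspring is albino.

I-1 is pigmented so carries P and passed p to II-2 (pp), so I-1 is Pp.
I-2 is pigmented so carries P and passed p to II-2 (pp), so I-2 is Pp.
II-1 is a pigmented offspring of I-1 (Pp) × I-2 (Pp), whose cross gives 1/4 PP : 1/2 Pp : 1/4 pp; conditioning on being pigmented, II-1 is PP with probability 1/3, Pp with probability 2/3.
II-4 is pigmented so carries P and passed p to III-1 (pp), so II-4 is Pp.
Summing over parental genotype combinations, P(offspring is albino) = 2/3·1/4 = 1/6.

1/6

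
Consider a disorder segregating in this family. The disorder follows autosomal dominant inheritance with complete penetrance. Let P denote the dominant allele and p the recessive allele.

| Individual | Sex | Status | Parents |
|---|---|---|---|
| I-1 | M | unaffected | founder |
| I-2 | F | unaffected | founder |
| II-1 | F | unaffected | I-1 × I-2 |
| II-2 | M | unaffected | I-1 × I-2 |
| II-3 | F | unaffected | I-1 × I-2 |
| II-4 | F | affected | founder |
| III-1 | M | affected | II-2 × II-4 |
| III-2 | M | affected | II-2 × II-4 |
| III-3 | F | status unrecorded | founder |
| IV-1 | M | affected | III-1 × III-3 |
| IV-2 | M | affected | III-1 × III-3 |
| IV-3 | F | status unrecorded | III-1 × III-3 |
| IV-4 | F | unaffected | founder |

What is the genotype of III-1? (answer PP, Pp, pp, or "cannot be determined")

From phenotype alone, III-1 is PP or Pp.
III-1 is affected so carries P and received p from II-2 (pp), so III-1 is Pp.

Pp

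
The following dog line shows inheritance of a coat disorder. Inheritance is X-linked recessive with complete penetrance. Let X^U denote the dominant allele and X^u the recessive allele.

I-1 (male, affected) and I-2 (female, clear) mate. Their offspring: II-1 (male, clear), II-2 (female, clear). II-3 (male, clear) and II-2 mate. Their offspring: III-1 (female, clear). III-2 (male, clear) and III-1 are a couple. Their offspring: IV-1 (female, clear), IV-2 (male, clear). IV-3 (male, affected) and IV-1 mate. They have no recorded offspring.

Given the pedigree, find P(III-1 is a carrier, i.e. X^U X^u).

II-3 is clear, so II-3 is X^U Y.
II-2 is clear so carries U and received u from I-1 (X^u Y), so II-2 is X^U X^u.
Their cross gives offspring ratios 1/2 X^U X^U : 1/2 X^U X^u. Conditioning on III-1 being clear, P(X^U X^u) = 1/2 / 1 = 1/2 before taking III-1's own offspring into account.
III-2 is clear, so III-2 is X^U Y.
Now use III-1's offspring. Probability of each recorded status — clear son IV-2: 1/2 if III-1 is X^U X^u, 1 if X^U X^U. (IV-1: equally likely either way, so uninformative.)
Bayes: P(X^U X^u) = 1/2·1/2 / (1/2·1/2 + 1/2·1) = 1/3.

1/3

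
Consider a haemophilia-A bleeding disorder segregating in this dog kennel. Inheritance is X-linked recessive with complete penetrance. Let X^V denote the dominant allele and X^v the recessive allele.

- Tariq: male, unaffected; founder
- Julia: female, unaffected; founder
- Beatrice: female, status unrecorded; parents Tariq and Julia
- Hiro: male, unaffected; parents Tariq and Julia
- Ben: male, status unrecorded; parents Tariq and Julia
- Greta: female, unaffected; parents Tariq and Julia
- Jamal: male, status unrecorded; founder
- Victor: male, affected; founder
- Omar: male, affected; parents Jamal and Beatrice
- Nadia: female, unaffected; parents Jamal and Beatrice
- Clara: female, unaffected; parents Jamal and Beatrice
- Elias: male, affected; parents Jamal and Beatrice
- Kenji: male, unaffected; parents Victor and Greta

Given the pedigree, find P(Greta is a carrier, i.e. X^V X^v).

Tariq is unaffected, so Tariq is X^V Y.
Julia is unaffected so carries V and passed v to Beatrice (X^V X^v, whose V came from Tariq), so Julia is X^V X^v.
Their cross gives offspring ratios 1/2 X^V X^V : 1/2 X^V X^v. Conditioning on Greta being unaffected, P(X^V X^v) = 1/2 / 1 = 1/2 before taking Greta's own offspring into account.
Victor is affected, so Victor is X^v Y.
Now use Greta's offspring. Probability of each recorded status — unaffected son Kenji: 1/2 if Greta is X^V X^v, 1 if X^V X^V.
Bayes: P(X^V X^v) = 1/2·1/2 / (1/2·1/2 + 1/2·1) = 1/3.

1/3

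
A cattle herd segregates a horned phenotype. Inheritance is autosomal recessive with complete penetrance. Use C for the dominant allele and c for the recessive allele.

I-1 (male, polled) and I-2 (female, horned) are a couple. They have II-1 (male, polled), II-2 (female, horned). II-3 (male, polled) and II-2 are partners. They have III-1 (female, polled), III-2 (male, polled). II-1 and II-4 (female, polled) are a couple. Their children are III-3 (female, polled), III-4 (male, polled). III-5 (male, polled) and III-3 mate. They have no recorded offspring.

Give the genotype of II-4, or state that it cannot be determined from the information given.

cannot be determined

II-4's phenotype allows CC or Cc, and no parent or child forces a single allele at both positions; consistent genotype assignments exist with II-4 as CC or Cc.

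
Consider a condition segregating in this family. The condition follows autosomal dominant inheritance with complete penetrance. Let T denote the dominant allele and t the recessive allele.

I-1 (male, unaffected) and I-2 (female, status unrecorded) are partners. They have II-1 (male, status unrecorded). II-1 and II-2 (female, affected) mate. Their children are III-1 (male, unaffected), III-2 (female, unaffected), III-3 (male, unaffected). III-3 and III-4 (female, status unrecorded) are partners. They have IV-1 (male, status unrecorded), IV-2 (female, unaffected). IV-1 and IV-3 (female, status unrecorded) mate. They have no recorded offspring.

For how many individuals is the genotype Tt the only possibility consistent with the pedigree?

1

Obligate heterozygotes: II-2 is affected so carries T and passed t to III-1 (tt), so II-2 is Tt.
Every other individual is either homozygous by phenotype or has at least one consistent homozygous assignment, so the count is 1.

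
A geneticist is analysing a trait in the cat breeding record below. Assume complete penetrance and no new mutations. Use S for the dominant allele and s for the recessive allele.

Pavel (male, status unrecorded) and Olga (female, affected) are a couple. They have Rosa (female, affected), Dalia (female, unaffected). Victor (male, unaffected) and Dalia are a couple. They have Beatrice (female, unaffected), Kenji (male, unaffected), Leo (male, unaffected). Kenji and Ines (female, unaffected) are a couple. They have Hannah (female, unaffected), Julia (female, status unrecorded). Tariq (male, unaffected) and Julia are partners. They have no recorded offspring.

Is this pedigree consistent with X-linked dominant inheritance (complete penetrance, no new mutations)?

Yes

A consistent assignment under X-linked dominant exists: Pavel X^s Y, Olga X^S X^s, Rosa X^S X^s, Dalia X^s X^s, Victor X^s Y, Beatrice X^s X^s, Kenji X^s Y, Leo X^s Y, Ines X^s X^s, Hannah X^s X^s, Julia X^s X^s, Tariq X^s Y.
In this assignment every recorded phenotype matches its genotype and every non-founder's genotype is obtainable from its parents' genotypes, so the pedigree is consistent.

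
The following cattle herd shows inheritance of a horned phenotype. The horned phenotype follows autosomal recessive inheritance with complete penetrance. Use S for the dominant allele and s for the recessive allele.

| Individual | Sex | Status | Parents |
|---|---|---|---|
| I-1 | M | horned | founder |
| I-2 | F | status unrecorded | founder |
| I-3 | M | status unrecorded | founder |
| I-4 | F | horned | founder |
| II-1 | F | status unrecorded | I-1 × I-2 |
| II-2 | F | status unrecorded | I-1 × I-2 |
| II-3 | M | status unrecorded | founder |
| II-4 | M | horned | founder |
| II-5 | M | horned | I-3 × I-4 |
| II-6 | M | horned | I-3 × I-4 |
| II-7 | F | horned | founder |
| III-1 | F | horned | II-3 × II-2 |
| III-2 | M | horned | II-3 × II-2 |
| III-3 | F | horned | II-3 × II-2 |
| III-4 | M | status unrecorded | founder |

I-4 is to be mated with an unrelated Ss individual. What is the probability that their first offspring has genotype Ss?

1/2

I-4 is horned, so I-4 is ss.
The cross gives 1/2 Ss : 1/2 ss, so P(offspring has genotype Ss) = 1/2.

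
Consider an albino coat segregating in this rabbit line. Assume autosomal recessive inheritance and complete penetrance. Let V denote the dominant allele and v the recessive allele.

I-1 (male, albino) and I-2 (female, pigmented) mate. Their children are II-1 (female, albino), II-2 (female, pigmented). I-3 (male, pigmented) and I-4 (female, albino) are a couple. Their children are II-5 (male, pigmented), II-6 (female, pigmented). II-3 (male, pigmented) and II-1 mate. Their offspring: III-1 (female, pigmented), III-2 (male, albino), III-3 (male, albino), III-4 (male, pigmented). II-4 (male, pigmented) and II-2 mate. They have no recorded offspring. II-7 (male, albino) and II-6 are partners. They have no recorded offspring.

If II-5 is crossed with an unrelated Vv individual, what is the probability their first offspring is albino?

II-5 is pigmented so carries V and received v from I-4 (vv), so II-5 is Vv.
The cross gives 1/4 VV : 1/2 Vv : 1/4 vv, so P(offspring is albino) = 1/4.

1/4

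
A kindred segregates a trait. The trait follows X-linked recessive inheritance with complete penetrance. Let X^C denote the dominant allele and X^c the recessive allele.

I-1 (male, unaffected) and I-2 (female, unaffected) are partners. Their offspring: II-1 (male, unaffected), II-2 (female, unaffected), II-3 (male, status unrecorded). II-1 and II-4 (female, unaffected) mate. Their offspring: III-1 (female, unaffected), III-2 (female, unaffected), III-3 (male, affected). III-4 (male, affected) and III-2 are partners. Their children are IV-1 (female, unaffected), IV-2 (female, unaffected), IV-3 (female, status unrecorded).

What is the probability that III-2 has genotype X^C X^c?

II-1 is unaffected, so II-1 is X^C Y.
II-4 is unaffected so carries C and passed c to III-3 (X^c Y), so II-4 is X^C X^c.
Their cross gives offspring ratios 1/2 X^C X^C : 1/2 X^C X^c. Conditioning on III-2 being unaffected, P(X^C X^c) = 1/2 / 1 = 1/2 before taking III-2's own offspring into account.
III-4 is affected, so III-4 is X^c Y.
Now use III-2's offspring. Probability of each recorded status — unaffected daughter IV-1: 1/2 if III-2 is X^C X^c, 1 if X^C X^C; unaffected daughter IV-2: 1/2 if III-2 is X^C X^c, 1 if X^C X^C. (IV-3: equally likely either way, so uninformative.)
Bayes: P(X^C X^c) = 1/2·1/4 / (1/2·1/4 + 1/2·1) = 1/5.

1/5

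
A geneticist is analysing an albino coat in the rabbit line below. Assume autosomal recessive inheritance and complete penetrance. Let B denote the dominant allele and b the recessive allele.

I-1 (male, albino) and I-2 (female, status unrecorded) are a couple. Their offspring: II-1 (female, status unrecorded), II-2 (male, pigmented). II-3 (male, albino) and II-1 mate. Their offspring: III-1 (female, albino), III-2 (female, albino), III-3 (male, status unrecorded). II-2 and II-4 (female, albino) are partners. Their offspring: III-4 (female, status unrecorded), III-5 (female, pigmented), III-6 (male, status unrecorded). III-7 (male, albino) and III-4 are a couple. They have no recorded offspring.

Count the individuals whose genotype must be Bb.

2

Obligate heterozygotes: II-2 is pigmented so carries B and received b from I-1 (bb), so II-2 is Bb; III-5 is pigmented so carries B and received b from II-4 (bb), so III-5 is Bb.
Every other individual is either homozygous by phenotype or has at least one consistent homozygous assignment, so the count is 2.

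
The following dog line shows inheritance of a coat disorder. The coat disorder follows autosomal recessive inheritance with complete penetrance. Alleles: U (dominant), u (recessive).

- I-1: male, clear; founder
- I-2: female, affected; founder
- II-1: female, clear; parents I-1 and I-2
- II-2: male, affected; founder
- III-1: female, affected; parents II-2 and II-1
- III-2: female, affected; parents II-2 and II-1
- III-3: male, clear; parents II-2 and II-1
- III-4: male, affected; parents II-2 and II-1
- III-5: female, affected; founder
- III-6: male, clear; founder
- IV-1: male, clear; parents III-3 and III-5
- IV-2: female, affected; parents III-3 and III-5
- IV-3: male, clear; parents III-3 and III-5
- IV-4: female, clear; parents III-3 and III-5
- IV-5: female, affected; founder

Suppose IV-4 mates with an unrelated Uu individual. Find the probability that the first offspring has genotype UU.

1/4

IV-4 is clear so carries U and received u from III-5 (uu), so IV-4 is Uu.
The cross gives 1/4 UU : 1/2 Uu : 1/4 uu, so P(offspring has genotype UU) = 1/4.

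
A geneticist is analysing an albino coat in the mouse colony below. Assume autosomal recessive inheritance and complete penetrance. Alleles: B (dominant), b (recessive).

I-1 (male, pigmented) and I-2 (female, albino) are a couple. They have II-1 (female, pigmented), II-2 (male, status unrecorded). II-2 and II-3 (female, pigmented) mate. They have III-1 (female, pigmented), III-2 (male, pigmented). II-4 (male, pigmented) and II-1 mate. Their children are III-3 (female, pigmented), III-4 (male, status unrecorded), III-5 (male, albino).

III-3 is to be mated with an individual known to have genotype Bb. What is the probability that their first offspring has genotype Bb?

1/2

II-4 is pigmented so carries B and passed b to III-5 (bb), so II-4 is Bb.
II-1 is pigmented so carries B and received b from I-2 (bb), so II-1 is Bb.
III-3 is a pigmented offspring of II-4 (Bb) × II-1 (Bb), whose cross gives 1/4 BB : 1/2 Bb : 1/4 bb; conditioning on being pigmented, III-3 is BB with probability 1/3, Bb with probability 2/3.
Summing over parental genotype combinations, P(offspring has genotype Bb) = 1/3·1/2 + 2/3·1/2 = 1/2.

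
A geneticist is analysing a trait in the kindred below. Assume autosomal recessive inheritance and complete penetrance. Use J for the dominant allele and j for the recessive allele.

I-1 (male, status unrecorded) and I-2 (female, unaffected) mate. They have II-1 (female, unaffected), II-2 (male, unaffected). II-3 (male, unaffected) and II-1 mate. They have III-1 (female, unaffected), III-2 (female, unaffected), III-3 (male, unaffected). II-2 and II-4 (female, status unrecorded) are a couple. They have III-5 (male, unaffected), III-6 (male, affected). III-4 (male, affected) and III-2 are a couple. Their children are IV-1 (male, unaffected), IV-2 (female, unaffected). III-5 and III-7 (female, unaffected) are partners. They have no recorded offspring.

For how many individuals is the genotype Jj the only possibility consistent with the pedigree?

Obligate heterozygotes: II-2 is unaffected so carries J and passed j to III-6 (jj), so II-2 is Jj; IV-1 is unaffected so carries J and received j from III-4 (jj), so IV-1 is Jj; IV-2 is unaffected so carries J and received j from III-4 (jj), so IV-2 is Jj.
Every other individual is either homozygous by phenotype or has at least one consistent homozygous assignment, so the count is 3.

3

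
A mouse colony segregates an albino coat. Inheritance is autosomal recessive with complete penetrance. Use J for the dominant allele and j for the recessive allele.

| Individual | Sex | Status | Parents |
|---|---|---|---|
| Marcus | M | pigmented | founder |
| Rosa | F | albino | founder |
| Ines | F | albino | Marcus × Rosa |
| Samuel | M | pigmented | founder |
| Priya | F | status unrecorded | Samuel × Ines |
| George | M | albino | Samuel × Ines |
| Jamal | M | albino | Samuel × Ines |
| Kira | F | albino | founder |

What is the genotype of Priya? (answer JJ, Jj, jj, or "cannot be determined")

cannot be determined

Priya's phenotype is unrecorded, and no parent or child forces a single allele at both positions; consistent genotype assignments exist with Priya as Jj or jj.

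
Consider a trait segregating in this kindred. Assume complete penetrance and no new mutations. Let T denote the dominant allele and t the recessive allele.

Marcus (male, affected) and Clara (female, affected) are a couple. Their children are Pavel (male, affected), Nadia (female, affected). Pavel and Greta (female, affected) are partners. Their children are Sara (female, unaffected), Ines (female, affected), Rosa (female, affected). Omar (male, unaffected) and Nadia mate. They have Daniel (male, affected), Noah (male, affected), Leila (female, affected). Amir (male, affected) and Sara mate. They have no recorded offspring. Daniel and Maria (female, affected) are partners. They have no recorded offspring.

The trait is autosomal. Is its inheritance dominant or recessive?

dominant

Pavel and Greta are both affected yet have an unaffected child Sara. Under a recessive model two affected parents are homozygous and every child would be affected, so the trait cannot be recessive.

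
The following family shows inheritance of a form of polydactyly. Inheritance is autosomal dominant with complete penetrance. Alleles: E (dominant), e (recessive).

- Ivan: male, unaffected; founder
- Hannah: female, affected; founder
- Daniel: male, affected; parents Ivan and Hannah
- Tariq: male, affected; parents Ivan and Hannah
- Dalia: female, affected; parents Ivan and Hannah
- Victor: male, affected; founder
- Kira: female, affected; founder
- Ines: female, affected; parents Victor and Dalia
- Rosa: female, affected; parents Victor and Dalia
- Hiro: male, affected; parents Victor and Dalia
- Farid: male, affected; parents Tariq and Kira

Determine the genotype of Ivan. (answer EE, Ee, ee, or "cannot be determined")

Ivan is unaffected, so Ivan is ee.

ee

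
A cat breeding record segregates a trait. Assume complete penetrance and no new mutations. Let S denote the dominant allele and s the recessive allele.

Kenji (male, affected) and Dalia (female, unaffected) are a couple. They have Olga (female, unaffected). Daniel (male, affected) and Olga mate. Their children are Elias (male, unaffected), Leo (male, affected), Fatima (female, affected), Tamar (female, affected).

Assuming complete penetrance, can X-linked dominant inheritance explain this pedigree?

Under X-linked dominant, Olga (unaffected, female) cannot arise from Kenji (affected) × Dalia (unaffected).

No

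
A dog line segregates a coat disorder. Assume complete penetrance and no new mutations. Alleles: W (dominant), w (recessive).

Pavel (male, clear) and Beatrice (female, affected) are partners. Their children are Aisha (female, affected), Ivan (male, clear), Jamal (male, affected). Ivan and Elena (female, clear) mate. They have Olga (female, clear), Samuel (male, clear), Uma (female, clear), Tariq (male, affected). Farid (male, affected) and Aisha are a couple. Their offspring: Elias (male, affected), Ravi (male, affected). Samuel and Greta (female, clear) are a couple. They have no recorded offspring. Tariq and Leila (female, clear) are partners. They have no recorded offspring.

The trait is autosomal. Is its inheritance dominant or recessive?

Ivan and Elena are both clear yet have an affected child Tariq. Under dominance, an affected child requires at least one affected parent, so the trait cannot be dominant.

recessive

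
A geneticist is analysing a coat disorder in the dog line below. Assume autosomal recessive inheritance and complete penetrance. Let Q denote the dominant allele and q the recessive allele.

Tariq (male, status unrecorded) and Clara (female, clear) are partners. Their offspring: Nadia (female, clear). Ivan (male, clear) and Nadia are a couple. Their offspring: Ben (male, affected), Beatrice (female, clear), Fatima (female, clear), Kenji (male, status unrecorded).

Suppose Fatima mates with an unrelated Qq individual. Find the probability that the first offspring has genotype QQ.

1/3

Ivan is clear so carries Q and passed q to Ben (qq), so Ivan is Qq.
Nadia is clear so carries Q and passed q to Ben (qq), so Nadia is Qq.
Fatima is a clear offspring of Ivan (Qq) × Nadia (Qq), whose cross gives 1/4 QQ : 1/2 Qq : 1/4 qq; conditioning on being clear, Fatima is QQ with probability 1/3, Qq with probability 2/3.
Summing over parental genotype combinations, P(offspring has genotype QQ) = 1/3·1/2 + 2/3·1/4 = 1/3.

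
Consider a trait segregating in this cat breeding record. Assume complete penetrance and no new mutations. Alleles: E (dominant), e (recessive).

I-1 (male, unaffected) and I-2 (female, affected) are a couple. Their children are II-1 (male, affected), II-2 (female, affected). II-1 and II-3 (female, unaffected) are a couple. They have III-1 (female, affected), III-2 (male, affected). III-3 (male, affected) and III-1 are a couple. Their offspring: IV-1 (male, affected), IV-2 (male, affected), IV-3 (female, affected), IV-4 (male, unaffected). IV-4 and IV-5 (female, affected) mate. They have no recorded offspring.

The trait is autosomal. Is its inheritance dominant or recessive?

III-3 and III-1 are both affected yet have an unaffected child IV-4. Under a recessive model two affected parents are homozygous and every child would be affected, so the trait cannot be recessive.

dominant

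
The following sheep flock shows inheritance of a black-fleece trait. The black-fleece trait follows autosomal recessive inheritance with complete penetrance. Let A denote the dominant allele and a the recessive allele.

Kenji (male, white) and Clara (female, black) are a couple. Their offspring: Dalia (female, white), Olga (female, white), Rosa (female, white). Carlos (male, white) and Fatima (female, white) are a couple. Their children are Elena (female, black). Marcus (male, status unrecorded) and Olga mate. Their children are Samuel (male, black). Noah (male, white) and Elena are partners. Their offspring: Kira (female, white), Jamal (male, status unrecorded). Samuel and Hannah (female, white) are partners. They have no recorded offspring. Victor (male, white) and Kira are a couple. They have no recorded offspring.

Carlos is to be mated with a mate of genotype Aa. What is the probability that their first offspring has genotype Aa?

Carlos is white so carries A and passed a to Elena (aa), so Carlos is Aa.
The cross gives 1/4 AA : 1/2 Aa : 1/4 aa, so P(offspring has genotype Aa) = 1/2.

1/2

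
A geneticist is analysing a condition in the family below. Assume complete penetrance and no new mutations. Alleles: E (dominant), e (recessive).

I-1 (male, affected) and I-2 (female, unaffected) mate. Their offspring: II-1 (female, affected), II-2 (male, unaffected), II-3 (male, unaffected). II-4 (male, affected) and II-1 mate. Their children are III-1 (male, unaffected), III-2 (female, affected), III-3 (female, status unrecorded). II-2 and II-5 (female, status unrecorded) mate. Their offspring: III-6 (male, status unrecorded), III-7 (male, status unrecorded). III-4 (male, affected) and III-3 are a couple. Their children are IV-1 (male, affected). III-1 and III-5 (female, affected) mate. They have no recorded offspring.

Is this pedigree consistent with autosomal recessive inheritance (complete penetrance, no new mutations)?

No

Under autosomal recessive, III-1 (unaffected, male) cannot arise from II-4 (affected) × II-1 (affected).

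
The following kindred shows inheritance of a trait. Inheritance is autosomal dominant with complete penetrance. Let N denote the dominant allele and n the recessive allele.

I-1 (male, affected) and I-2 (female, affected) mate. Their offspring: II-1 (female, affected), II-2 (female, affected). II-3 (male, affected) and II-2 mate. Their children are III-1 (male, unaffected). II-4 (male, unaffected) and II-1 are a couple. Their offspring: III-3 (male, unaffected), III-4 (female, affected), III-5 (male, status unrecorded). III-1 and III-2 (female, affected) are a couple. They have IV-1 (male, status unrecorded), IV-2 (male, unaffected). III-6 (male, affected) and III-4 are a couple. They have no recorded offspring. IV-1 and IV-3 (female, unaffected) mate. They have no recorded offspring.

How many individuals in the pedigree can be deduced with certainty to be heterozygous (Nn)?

Obligate heterozygotes: II-1 is affected so carries N and passed n to III-3 (nn), so II-1 is Nn; II-2 is affected so carries N and passed n to III-1 (nn), so II-2 is Nn; II-3 is affected so carries N and passed n to III-1 (nn), so II-3 is Nn; III-2 is affected so carries N and passed n to IV-2 (nn), so III-2 is Nn; III-4 is affected so carries N and received n from II-4 (nn), so III-4 is Nn.
Every other individual is either homozygous by phenotype or has at least one consistent homozygous assignment, so the count is 5.

5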